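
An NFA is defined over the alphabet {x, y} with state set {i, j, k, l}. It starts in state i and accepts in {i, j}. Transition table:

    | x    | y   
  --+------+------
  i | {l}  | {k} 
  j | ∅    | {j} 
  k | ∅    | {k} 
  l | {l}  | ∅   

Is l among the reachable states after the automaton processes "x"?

Start in {i}.
Read 'x': {i} → {l}.
State l is in {l}.

Yes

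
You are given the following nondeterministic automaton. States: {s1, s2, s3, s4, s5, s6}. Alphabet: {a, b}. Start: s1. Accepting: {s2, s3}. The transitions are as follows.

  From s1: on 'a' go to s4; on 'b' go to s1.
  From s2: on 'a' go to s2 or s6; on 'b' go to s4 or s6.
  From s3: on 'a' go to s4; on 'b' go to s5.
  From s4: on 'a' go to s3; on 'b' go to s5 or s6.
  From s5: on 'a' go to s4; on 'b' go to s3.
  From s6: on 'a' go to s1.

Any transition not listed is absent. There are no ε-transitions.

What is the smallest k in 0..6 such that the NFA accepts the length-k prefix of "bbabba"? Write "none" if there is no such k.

5

Start in {s1}.
Read 'b': {s1} → {s1}.
Read 'b': {s1} → {s1}.
Read 'a': {s1} → {s4}.
Read 'b': {s4} → {s5, s6}.
Read 'b': {s5, s6} → {s3}.
None of the earlier sets intersect F, but {s3} does.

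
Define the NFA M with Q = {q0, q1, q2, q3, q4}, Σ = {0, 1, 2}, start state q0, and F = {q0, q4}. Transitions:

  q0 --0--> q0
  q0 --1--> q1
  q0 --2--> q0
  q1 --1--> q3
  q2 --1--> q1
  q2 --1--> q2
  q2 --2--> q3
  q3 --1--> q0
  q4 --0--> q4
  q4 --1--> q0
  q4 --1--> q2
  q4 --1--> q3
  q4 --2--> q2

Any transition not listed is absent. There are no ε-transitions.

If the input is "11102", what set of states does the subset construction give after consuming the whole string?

{q0}

Start in {q0}.
Read '1': q0→{q1}; now {q1}.
Read '1': q1→{q3}; now {q3}.
Read '1': q3→{q0}; now {q0}.
Read '0': q0→{q0}; now {q0}.
Read '2': q0→{q0}; now {q0}.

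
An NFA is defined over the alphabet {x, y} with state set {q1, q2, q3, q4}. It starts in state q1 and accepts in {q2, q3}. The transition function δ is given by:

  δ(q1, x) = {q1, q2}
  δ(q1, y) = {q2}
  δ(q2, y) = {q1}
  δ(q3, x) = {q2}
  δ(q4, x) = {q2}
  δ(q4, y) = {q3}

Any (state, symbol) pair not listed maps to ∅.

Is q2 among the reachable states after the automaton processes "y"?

Start in {q1}.
Read 'y': {q1} → {q2}.
State q2 is in {q2}.

Yes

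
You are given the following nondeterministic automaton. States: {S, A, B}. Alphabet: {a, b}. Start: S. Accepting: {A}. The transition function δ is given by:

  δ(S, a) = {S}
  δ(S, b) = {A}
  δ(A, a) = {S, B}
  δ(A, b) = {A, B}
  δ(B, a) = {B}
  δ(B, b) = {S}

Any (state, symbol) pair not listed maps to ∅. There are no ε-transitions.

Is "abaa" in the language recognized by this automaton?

No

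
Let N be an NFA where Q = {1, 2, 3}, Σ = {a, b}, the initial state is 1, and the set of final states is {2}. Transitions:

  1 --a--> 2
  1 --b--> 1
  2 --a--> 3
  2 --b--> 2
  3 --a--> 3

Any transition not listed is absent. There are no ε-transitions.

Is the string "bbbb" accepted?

Start in {1}.
Read 'b': {1} → {1}.
Read 'b': {1} → {1}.
Read 'b': {1} → {1}.
Read 'b': {1} → {1}.
The final set {1} contains no accepting state.

No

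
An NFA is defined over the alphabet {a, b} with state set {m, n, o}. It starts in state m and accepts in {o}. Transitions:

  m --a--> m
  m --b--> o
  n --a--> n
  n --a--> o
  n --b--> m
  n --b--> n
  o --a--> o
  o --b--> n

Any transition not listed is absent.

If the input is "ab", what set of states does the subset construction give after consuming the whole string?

{o}

Start in {m}.
Read 'a': {m} → {m}.
Read 'b': {m} → {o}.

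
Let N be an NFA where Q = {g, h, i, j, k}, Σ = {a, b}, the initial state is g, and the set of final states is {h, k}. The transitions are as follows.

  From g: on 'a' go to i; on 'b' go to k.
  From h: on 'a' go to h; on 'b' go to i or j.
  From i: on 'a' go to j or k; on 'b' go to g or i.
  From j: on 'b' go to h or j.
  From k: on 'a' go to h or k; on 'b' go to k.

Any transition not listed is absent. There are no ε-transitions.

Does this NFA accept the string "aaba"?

Yes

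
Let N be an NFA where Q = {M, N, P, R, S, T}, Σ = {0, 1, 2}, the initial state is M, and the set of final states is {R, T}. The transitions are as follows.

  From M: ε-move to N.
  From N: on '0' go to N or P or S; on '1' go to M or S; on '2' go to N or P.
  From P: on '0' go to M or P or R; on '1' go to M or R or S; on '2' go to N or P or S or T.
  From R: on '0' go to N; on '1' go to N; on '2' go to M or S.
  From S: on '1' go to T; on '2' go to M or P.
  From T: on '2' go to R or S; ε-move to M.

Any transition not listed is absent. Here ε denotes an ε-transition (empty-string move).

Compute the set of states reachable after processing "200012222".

Start: ε-closure({M}) = {M, N}.
Read '2': M→∅, N→{N, P}; now {N, P}.
Read '0': N→{N, P, S}, P→{M, P, R}; now {M, N, P, R, S}.
Read '0': M→∅, N→{N, P, S}, P→{M, P, R}, R→{N}, S→∅; now {M, N, P, R, S}.
Read '0': M→∅, N→{N, P, S}, P→{M, P, R}, R→{N}, S→∅; now {M, N, P, R, S}.
Read '1': M→∅, N→{M, S}, P→{M, R, S}, R→{N}, S→{T}; now {M, N, R, S, T}.
Read '2': M→∅, N→{N, P}, R→{M, S}, S→{M, P}, T→{R, S}; now {M, N, P, R, S}.
Read '2': M→∅, N→{N, P}, P→{N, P, S, T}, R→{M, S}, S→{M, P}; now {M, N, P, S, T}.
Read '2': M→∅, N→{N, P}, P→{N, P, S, T}, S→{M, P}, T→{R, S}; now {M, N, P, R, S, T}.
Read '2': M→∅, N→{N, P}, P→{N, P, S, T}, R→{M, S}, S→{M, P}, T→{R, S}; now {M, N, P, R, S, T}.

{M, N, P, R, S, T}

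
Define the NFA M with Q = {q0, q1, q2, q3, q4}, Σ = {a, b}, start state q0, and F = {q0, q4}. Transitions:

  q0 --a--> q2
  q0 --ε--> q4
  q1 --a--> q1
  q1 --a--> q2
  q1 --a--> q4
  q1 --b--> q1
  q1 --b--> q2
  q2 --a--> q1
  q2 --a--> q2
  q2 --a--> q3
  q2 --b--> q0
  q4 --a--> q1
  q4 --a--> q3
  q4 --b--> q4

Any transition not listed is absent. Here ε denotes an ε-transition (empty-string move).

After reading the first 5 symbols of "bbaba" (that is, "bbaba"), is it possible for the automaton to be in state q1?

Start: ε-closure({q0}) = {q0, q4}.
Read 'b': q0→∅, q4→{q4}; now {q4}.
Read 'b': q4→{q4}; now {q4}.
Read 'a': q4→{q1, q3}; now {q1, q3}.
Read 'b': q1→{q1, q2}, q3→∅; now {q1, q2}.
Read 'a': q1→{q1, q2, q4}, q2→{q1, q2, q3}; now {q1, q2, q3, q4}.
State q1 is in {q1, q2, q3, q4}.

Yes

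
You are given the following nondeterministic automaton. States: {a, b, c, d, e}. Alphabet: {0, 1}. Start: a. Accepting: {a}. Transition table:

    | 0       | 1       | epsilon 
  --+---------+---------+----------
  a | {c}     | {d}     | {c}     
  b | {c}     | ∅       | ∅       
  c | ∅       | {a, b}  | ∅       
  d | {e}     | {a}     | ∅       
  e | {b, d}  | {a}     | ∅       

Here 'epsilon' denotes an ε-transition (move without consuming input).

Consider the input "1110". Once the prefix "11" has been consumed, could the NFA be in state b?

Yes

Start: ε-closure({a}) = {a, c}.
Read '1': {a, c} → {a, b, c, d}.
Read '1': {a, b, c, d} → {a, b, c, d}.
State b is in {a, b, c, d}.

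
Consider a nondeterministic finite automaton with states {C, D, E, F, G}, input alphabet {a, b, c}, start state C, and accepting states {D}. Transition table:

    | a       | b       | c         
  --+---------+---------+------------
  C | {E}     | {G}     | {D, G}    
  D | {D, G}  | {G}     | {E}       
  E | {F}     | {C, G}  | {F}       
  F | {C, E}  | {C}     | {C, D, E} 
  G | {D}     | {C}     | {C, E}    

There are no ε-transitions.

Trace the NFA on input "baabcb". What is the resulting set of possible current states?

Start in {C}.
Read 'b': C→{G}; now {G}.
Read 'a': G→{D}; now {D}.
Read 'a': D→{D, G}; now {D, G}.
Read 'b': D→{G}, G→{C}; now {C, G}.
Read 'c': C→{D, G}, G→{C, E}; now {C, D, E, G}.
Read 'b': C→{G}, D→{G}, E→{C, G}, G→{C}; now {C, G}.

{C, G}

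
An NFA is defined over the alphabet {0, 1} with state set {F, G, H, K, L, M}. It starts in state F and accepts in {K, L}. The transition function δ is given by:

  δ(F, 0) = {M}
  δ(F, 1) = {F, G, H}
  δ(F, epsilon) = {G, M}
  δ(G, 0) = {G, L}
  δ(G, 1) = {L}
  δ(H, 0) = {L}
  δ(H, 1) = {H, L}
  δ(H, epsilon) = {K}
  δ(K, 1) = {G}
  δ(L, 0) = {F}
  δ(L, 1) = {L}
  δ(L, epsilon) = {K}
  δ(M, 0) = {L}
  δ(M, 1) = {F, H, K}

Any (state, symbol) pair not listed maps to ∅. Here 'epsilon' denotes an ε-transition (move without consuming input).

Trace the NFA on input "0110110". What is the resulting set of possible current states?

{F, G, K, L, M}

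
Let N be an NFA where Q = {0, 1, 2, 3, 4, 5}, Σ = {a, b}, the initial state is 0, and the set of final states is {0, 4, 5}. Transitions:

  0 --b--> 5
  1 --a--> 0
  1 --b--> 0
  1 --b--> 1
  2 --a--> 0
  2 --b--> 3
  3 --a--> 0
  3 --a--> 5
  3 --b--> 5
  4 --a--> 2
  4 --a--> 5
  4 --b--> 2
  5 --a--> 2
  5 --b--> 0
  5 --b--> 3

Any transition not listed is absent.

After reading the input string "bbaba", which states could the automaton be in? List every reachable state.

Start in {0}.
Read 'b': 0→{5}; now {5}.
Read 'b': 5→{0, 3}; now {0, 3}.
Read 'a': 0→∅, 3→{0, 5}; now {0, 5}.
Read 'b': 0→{5}, 5→{0, 3}; now {0, 3, 5}.
Read 'a': 0→∅, 3→{0, 5}, 5→{2}; now {0, 2, 5}.

{0, 2, 5}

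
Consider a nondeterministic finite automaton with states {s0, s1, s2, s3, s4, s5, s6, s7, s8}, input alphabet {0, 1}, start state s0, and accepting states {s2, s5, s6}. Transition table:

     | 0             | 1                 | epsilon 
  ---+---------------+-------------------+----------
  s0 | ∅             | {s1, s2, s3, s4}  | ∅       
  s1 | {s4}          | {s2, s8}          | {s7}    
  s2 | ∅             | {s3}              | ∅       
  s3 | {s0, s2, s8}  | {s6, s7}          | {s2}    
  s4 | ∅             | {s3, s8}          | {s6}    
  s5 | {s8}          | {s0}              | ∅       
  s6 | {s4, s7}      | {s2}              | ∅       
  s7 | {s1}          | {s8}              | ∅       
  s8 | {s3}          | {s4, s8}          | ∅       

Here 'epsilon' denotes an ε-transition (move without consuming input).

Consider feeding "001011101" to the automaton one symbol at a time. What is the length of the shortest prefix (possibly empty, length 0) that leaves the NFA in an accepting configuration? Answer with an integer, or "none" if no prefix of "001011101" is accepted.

none

Start in {s0}.
Read '0': {s0} → ∅.
The set is empty and remains empty for the remaining 8 symbols.
No reachable set along the way intersects F.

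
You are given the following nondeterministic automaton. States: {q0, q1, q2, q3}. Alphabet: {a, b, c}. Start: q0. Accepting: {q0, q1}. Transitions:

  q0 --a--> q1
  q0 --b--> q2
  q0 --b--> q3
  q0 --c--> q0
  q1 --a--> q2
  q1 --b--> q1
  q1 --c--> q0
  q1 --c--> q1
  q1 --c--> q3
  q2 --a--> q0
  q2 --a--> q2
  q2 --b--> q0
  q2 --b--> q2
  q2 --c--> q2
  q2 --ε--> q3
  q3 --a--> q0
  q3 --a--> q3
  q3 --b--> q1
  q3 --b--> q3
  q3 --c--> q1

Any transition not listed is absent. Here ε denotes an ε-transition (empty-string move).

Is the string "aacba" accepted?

Yes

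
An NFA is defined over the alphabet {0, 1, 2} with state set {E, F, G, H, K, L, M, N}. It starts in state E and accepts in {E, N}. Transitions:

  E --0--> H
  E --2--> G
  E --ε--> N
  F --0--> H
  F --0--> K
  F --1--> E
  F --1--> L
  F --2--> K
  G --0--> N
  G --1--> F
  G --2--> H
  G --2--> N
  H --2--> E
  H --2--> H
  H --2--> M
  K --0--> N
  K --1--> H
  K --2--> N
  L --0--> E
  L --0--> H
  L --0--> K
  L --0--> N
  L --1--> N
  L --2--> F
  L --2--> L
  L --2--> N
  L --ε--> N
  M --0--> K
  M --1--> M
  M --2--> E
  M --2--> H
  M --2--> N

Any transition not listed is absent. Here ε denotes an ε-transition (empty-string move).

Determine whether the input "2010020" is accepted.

No

Start: ε-closure({E}) = {E, N}.
Read '2': {E, N} → {G}.
Read '0': {G} → {N}.
Read '1': {N} → ∅.
The set is empty and remains empty for the remaining 4 symbols.
The final set ∅ contains no accepting state.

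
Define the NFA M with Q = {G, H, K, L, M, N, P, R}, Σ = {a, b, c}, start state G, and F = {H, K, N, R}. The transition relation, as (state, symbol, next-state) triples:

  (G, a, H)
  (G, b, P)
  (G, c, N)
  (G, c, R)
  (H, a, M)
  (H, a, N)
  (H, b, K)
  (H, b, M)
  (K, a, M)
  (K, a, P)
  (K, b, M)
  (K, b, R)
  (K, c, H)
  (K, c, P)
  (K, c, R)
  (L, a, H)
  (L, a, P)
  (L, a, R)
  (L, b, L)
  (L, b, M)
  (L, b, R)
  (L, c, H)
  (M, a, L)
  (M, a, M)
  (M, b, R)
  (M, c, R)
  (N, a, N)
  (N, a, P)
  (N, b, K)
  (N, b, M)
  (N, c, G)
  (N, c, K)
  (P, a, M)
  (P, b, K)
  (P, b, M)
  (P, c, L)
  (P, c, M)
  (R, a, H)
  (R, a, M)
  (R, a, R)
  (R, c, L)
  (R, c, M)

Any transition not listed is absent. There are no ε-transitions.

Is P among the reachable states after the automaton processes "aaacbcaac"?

Start in {G}.
Read 'a': G→{H}; now {H}.
Read 'a': H→{M, N}; now {M, N}.
Read 'a': M→{L, M}, N→{N, P}; now {L, M, N, P}.
Read 'c': L→{H}, M→{R}, N→{G, K}, P→{L, M}; now {G, H, K, L, M, R}.
Read 'b': G→{P}, H→{K, M}, K→{M, R}, L→{L, M, R}, M→{R}, R→∅; now {K, L, M, P, R}.
Read 'c': K→{H, P, R}, L→{H}, M→{R}, P→{L, M}, R→{L, M}; now {H, L, M, P, R}.
Read 'a': H→{M, N}, L→{H, P, R}, M→{L, M}, P→{M}, R→{H, M, R}; now {H, L, M, N, P, R}.
Read 'a': H→{M, N}, L→{H, P, R}, M→{L, M}, N→{N, P}, P→{M}, R→{H, M, R}; now {H, L, M, N, P, R}.
Read 'c': H→∅, L→{H}, M→{R}, N→{G, K}, P→{L, M}, R→{L, M}; now {G, H, K, L, M, R}.
State P is not in {G, H, K, L, M, R}.

No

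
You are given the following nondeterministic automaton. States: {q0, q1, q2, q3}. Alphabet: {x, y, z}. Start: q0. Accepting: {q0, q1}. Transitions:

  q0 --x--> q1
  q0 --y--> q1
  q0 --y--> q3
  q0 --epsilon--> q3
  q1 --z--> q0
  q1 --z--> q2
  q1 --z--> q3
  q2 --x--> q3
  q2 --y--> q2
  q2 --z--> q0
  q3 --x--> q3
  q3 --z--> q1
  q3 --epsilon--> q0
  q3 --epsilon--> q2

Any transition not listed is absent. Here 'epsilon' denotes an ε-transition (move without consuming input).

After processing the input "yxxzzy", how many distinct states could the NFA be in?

Start: ε-closure({q0}) = {q0, q2, q3}.
Read 'y': q0→{q1, q3}, q2→{q2}, q3→∅; union {q1, q2, q3}; ε-closure = {q0, q1, q2, q3}.
Read 'x': q0→{q1}, q1→∅, q2→{q3}, q3→{q3}; union {q1, q3}; ε-closure = {q0, q1, q2, q3}.
Read 'x': q0→{q1}, q1→∅, q2→{q3}, q3→{q3}; union {q1, q3}; ε-closure = {q0, q1, q2, q3}.
Read 'z': q0→∅, q1→{q0, q2, q3}, q2→{q0}, q3→{q1}; now {q0, q1, q2, q3}.
Read 'z': q0→∅, q1→{q0, q2, q3}, q2→{q0}, q3→{q1}; now {q0, q1, q2, q3}.
Read 'y': q0→{q1, q3}, q1→∅, q2→{q2}, q3→∅; union {q1, q2, q3}; ε-closure = {q0, q1, q2, q3}.
That set has 4 states.

4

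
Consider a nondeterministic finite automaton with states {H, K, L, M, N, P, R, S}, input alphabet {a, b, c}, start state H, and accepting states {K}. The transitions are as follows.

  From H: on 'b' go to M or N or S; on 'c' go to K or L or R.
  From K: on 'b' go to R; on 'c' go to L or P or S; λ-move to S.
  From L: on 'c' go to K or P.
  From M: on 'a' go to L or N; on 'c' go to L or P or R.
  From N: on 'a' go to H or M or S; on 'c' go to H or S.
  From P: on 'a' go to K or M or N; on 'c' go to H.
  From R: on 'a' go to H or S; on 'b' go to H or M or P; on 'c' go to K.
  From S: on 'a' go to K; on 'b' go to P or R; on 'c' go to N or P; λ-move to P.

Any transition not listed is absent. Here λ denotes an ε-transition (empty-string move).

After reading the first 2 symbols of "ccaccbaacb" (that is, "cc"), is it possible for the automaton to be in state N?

Start in {H}.
Read 'c': {H} → {K, L, P, R, S}.
Read 'c': {K, L, P, R, S} → {H, K, L, N, P, S}.
State N is in {H, K, L, N, P, S}.

Yes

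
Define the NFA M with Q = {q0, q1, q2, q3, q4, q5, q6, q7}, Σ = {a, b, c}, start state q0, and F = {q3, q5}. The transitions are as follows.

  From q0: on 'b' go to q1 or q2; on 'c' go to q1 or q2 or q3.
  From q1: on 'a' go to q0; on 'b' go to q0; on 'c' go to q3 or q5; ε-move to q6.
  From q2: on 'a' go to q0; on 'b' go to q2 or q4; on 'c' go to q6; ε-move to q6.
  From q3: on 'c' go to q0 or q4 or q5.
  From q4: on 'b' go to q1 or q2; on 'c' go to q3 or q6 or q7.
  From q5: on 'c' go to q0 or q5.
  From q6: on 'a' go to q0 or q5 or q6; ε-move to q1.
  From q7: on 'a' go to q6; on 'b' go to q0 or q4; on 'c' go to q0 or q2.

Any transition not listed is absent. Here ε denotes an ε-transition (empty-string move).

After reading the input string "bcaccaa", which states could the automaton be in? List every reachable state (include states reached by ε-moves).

Start in {q0}.
Read 'b': q0→{q1, q2}; union {q1, q2}; ε-closure = {q1, q2, q6}.
Read 'c': q1→{q3, q5}, q2→{q6}, q6→∅; union {q3, q5, q6}; ε-closure = {q1, q3, q5, q6}.
Read 'a': q1→{q0}, q3→∅, q5→∅, q6→{q0, q5, q6}; union {q0, q5, q6}; ε-closure = {q0, q1, q5, q6}.
Read 'c': q0→{q1, q2, q3}, q1→{q3, q5}, q5→{q0, q5}, q6→∅; union {q0, q1, q2, q3, q5}; ε-closure = {q0, q1, q2, q3, q5, q6}.
Read 'c': q0→{q1, q2, q3}, q1→{q3, q5}, q2→{q6}, q3→{q0, q4, q5}, q5→{q0, q5}, q6→∅; now {q0, q1, q2, q3, q4, q5, q6}.
Read 'a': q0→∅, q1→{q0}, q2→{q0}, q3→∅, q4→∅, q5→∅, q6→{q0, q5, q6}; union {q0, q5, q6}; ε-closure = {q0, q1, q5, q6}.
Read 'a': q0→∅, q1→{q0}, q5→∅, q6→{q0, q5, q6}; union {q0, q5, q6}; ε-closure = {q0, q1, q5, q6}.

{q0, q1, q5, q6}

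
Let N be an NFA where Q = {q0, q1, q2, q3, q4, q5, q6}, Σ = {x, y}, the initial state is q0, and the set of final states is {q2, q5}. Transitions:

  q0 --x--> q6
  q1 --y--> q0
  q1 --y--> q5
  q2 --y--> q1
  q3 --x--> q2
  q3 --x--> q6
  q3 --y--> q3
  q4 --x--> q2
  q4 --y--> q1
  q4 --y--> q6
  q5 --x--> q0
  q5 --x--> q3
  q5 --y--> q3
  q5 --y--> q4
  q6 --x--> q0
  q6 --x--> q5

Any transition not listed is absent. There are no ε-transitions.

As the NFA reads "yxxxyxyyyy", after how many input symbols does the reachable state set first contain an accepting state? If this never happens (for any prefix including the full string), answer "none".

none

Start in {q0}.
Read 'y': q0→∅; now ∅.
The set is empty and remains empty for the remaining 9 symbols.
No reachable set along the way intersects F.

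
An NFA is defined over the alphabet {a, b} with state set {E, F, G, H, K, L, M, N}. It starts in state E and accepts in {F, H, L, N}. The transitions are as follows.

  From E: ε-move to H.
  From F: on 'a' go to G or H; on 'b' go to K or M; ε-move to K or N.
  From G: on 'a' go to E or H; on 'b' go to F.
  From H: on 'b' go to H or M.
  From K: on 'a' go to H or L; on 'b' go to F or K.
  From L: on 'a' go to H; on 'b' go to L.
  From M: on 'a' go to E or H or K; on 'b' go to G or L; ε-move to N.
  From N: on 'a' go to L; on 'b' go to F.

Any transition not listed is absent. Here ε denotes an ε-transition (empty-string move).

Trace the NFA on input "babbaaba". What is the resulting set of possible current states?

Start: ε-closure({E}) = {E, H}.
Read 'b': {E, H} → {H, M, N}.
Read 'a': {H, M, N} → {E, H, K, L}.
Read 'b': {E, H, K, L} → {F, H, K, L, M, N}.
Read 'b': {F, H, K, L, M, N} → {F, G, H, K, L, M, N}.
Read 'a': {F, G, H, K, L, M, N} → {E, G, H, K, L}.
Read 'a': {E, G, H, K, L} → {E, H, L}.
Read 'b': {E, H, L} → {H, L, M, N}.
Read 'a': {H, L, M, N} → {E, H, K, L}.

{E, H, K, L}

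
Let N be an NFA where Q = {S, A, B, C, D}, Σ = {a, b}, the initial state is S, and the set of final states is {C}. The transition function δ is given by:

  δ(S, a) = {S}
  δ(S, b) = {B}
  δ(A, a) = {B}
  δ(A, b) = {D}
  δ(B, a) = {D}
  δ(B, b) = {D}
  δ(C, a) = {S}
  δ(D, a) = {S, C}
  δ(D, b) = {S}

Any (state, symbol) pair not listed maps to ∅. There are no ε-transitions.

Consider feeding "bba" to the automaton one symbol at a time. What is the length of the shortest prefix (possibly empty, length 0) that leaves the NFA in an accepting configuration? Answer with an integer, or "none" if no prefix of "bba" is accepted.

3

Start in {S}.
Read 'b': S→{B}; now {B}.
Read 'b': B→{D}; now {D}.
Read 'a': D→{S, C}; now {S, C}.
None of the earlier sets intersect F, but {S, C} does.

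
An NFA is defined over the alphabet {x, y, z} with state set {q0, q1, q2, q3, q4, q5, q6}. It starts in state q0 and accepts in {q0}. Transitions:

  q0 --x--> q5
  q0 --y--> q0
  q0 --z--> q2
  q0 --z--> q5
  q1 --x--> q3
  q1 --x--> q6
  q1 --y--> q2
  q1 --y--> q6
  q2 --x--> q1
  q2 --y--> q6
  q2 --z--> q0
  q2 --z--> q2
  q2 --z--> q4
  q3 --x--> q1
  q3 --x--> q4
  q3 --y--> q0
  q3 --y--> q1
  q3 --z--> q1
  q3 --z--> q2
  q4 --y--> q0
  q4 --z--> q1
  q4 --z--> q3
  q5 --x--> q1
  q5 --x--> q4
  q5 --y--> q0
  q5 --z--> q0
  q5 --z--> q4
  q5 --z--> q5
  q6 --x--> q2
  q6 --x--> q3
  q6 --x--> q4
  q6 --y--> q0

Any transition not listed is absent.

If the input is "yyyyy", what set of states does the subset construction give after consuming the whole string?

Start in {q0}.
Read 'y': {q0} → {q0}.
Read 'y': {q0} → {q0}.
Read 'y': {q0} → {q0}.
Read 'y': {q0} → {q0}.
Read 'y': {q0} → {q0}.

{q0}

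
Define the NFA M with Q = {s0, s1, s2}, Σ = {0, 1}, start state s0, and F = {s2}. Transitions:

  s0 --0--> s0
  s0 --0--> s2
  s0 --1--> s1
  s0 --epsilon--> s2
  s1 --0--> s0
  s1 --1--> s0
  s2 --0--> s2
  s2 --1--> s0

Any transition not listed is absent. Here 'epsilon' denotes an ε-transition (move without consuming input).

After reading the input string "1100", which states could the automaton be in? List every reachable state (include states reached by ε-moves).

Start: ε-closure({s0}) = {s0, s2}.
Read '1': s0→{s1}, s2→{s0}; union {s0, s1}; ε-closure = {s0, s1, s2}.
Read '1': s0→{s1}, s1→{s0}, s2→{s0}; union {s0, s1}; ε-closure = {s0, s1, s2}.
Read '0': s0→{s0, s2}, s1→{s0}, s2→{s2}; now {s0, s2}.
Read '0': s0→{s0, s2}, s2→{s2}; now {s0, s2}.

{s0, s2}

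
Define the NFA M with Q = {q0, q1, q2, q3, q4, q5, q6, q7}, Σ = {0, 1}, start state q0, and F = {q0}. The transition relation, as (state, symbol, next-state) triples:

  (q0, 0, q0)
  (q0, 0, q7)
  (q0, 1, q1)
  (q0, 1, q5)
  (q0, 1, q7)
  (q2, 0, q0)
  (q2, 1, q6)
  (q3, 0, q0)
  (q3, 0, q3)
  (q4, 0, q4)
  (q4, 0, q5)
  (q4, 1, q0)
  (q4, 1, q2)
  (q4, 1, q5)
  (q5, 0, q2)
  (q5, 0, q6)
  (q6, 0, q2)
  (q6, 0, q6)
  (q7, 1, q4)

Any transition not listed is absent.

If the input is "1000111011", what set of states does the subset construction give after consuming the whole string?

{q0, q2, q4, q5}

Start in {q0}.
Read '1': q0→{q1, q5, q7}; now {q1, q5, q7}.
Read '0': q1→∅, q5→{q2, q6}, q7→∅; now {q2, q6}.
Read '0': q2→{q0}, q6→{q2, q6}; now {q0, q2, q6}.
Read '0': q0→{q0, q7}, q2→{q0}, q6→{q2, q6}; now {q0, q2, q6, q7}.
Read '1': q0→{q1, q5, q7}, q2→{q6}, q6→∅, q7→{q4}; now {q1, q4, q5, q6, q7}.
Read '1': q1→∅, q4→{q0, q2, q5}, q5→∅, q6→∅, q7→{q4}; now {q0, q2, q4, q5}.
Read '1': q0→{q1, q5, q7}, q2→{q6}, q4→{q0, q2, q5}, q5→∅; now {q0, q1, q2, q5, q6, q7}.
Read '0': q0→{q0, q7}, q1→∅, q2→{q0}, q5→{q2, q6}, q6→{q2, q6}, q7→∅; now {q0, q2, q6, q7}.
Read '1': q0→{q1, q5, q7}, q2→{q6}, q6→∅, q7→{q4}; now {q1, q4, q5, q6, q7}.
Read '1': q1→∅, q4→{q0, q2, q5}, q5→∅, q6→∅, q7→{q4}; now {q0, q2, q4, q5}.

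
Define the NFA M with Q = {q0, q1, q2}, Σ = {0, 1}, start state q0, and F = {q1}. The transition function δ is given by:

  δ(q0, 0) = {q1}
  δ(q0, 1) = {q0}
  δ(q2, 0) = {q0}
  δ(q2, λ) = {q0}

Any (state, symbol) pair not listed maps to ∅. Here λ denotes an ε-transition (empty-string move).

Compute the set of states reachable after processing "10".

{q1}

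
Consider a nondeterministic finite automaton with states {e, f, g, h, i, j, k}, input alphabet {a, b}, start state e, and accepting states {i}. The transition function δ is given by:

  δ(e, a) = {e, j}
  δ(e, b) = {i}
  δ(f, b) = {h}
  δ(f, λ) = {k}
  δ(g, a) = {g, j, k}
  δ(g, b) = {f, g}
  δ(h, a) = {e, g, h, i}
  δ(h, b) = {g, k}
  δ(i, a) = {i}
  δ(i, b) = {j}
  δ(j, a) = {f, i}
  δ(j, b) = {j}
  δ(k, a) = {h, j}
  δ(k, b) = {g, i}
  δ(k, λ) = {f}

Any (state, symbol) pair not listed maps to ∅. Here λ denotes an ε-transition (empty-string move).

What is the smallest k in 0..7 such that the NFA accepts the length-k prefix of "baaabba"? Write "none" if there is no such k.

1

Start in {e}.
Read 'b': e→{i}; now {i}.
None of the earlier sets intersect F, but {i} does.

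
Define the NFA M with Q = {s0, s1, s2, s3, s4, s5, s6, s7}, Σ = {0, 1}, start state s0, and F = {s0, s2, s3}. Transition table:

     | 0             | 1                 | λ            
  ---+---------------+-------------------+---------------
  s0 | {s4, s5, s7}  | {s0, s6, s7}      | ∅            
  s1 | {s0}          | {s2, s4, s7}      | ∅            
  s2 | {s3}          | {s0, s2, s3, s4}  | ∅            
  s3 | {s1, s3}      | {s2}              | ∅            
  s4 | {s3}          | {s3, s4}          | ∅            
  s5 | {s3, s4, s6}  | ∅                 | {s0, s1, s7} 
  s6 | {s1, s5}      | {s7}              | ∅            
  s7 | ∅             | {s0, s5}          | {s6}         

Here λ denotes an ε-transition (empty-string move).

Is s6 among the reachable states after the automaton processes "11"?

Start in {s0}.
Read '1': s0→{s0, s6, s7}; now {s0, s6, s7}.
Read '1': s0→{s0, s6, s7}, s6→{s7}, s7→{s0, s5}; union {s0, s5, s6, s7}; ε-closure = {s0, s1, s5, s6, s7}.
State s6 is in {s0, s1, s5, s6, s7}.

Yes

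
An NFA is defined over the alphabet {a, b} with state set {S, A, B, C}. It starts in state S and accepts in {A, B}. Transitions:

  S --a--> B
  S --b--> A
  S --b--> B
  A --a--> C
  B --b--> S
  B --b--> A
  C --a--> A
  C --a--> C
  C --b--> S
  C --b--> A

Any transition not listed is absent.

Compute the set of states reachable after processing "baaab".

Start in {S}.
Read 'b': {S} → {A, B}.
Read 'a': {A, B} → {C}.
Read 'a': {C} → {A, C}.
Read 'a': {A, C} → {A, C}.
Read 'b': {A, C} → {S, A}.

{S, A}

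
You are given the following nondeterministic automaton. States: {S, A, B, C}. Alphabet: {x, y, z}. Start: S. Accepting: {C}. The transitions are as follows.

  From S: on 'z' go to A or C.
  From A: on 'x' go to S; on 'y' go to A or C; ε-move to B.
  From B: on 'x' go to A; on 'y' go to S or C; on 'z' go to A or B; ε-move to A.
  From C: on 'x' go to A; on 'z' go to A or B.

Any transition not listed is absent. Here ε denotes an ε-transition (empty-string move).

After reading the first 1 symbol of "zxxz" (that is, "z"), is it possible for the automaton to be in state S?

No

Start in {S}.
Read 'z': S→{A, C}; union {A, C}; ε-closure = {A, B, C}.
State S is not in {A, B, C}.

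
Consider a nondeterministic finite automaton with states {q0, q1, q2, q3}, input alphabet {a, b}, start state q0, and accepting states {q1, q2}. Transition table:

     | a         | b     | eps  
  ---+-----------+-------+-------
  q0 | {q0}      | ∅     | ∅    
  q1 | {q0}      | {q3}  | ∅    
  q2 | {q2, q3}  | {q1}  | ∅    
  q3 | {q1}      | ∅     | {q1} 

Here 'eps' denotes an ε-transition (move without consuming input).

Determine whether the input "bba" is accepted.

No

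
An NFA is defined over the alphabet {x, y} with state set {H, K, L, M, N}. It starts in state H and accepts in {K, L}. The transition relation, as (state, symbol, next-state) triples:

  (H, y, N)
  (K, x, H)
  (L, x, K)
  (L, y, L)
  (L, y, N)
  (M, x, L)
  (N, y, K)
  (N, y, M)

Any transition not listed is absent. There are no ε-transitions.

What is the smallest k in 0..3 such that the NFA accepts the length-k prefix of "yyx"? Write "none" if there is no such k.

2

Start in {H}.
Read 'y': {H} → {N}.
Read 'y': {N} → {K, M}.
None of the earlier sets intersect F, but {K, M} does.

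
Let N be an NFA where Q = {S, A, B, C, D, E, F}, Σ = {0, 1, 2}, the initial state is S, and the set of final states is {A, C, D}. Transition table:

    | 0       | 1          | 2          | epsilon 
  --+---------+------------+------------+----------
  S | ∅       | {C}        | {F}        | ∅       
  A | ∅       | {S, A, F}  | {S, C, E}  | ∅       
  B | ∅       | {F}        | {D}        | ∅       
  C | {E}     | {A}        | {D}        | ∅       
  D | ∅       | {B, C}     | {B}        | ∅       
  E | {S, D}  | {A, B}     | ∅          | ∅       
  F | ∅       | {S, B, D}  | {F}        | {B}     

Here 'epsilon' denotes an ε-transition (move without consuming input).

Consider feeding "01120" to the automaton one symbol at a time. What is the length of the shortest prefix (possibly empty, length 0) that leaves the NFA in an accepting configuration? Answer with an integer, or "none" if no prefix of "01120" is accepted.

Start in {S}.
Read '0': S→∅; now ∅.
The set is empty and remains empty for the remaining 4 symbols.
No reachable set along the way intersects F.

none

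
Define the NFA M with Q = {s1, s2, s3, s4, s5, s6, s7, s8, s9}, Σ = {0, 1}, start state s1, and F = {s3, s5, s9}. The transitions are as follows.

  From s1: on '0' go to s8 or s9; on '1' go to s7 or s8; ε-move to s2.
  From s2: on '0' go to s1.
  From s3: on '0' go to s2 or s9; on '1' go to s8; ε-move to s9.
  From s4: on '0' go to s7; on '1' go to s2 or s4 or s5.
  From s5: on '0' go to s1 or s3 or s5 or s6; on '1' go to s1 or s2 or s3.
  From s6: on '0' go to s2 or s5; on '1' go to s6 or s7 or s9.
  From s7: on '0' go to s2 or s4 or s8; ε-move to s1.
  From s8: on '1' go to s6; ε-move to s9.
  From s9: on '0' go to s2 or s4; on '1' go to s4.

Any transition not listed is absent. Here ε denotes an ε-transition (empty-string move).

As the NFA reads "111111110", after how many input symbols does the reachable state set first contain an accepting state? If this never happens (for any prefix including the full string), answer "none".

Start: ε-closure({s1}) = {s1, s2}.
Read '1': {s1, s2} → {s1, s2, s7, s8, s9}.
None of the earlier sets intersect F, but {s1, s2, s7, s8, s9} does.

1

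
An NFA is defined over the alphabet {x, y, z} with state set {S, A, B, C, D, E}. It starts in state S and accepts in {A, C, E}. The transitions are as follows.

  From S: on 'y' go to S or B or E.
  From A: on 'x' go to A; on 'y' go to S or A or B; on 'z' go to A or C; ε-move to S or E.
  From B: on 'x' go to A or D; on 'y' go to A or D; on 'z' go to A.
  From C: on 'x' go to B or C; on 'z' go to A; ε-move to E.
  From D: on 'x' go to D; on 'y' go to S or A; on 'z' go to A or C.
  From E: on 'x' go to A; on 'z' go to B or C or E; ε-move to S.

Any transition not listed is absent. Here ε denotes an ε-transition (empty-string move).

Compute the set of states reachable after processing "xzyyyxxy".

Start in {S}.
Read 'x': S→∅; now ∅.
The set is empty and remains empty for the remaining 7 symbols.

∅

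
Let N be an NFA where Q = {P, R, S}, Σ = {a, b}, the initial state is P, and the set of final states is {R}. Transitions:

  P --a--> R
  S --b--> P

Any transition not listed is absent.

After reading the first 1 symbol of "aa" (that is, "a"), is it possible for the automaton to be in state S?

Start in {P}.
Read 'a': P→{R}; now {R}.
State S is not in {R}.

No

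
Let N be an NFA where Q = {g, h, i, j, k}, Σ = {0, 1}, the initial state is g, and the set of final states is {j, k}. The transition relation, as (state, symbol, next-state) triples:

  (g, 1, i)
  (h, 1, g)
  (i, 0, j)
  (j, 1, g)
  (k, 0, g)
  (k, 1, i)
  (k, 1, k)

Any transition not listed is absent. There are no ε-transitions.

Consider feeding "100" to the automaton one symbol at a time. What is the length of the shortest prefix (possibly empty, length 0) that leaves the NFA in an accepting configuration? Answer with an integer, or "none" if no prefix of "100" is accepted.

2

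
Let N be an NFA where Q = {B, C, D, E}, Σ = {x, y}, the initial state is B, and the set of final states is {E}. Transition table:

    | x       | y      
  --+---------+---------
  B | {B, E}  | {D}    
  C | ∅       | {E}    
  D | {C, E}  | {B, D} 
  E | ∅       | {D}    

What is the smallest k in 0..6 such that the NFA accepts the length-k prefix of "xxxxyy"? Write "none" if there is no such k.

1

Start in {B}.
Read 'x': B→{B, E}; now {B, E}.
None of the earlier sets intersect F, but {B, E} does.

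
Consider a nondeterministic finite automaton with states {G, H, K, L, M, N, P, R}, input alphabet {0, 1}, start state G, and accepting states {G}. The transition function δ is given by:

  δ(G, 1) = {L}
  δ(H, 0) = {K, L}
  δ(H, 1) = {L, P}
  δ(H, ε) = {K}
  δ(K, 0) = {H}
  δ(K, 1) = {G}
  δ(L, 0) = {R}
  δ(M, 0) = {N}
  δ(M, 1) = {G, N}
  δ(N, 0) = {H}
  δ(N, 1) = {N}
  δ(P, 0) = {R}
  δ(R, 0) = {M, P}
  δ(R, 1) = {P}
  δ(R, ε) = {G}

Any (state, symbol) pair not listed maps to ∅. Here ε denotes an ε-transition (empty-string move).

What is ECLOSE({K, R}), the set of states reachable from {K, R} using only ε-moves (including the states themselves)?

{G, K, R}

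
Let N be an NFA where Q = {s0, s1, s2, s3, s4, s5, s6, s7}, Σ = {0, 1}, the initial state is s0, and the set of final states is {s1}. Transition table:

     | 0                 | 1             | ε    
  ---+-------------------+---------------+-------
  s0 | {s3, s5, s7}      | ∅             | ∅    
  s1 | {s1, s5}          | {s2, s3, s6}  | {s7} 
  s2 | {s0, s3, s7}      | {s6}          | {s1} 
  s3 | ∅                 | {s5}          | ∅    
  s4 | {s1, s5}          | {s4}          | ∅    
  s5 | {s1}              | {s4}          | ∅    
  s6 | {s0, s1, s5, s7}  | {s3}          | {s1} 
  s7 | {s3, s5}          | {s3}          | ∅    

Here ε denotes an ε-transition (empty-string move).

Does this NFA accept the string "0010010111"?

Start in {s0}.
Read '0': {s0} → {s3, s5, s7}.
Read '0': {s3, s5, s7} → {s1, s3, s5, s7}.
Read '1': {s1, s3, s5, s7} → {s1, s2, s3, s4, s5, s6, s7}.
Read '0': {s1, s2, s3, s4, s5, s6, s7} → {s0, s1, s3, s5, s7}.
Read '0': {s0, s1, s3, s5, s7} → {s1, s3, s5, s7}.
Read '1': {s1, s3, s5, s7} → {s1, s2, s3, s4, s5, s6, s7}.
Read '0': {s1, s2, s3, s4, s5, s6, s7} → {s0, s1, s3, s5, s7}.
Read '1': {s0, s1, s3, s5, s7} → {s1, s2, s3, s4, s5, s6, s7}.
Read '1': {s1, s2, s3, s4, s5, s6, s7} → {s1, s2, s3, s4, s5, s6, s7}.
Read '1': {s1, s2, s3, s4, s5, s6, s7} → {s1, s2, s3, s4, s5, s6, s7}.
The final set {s1, s2, s3, s4, s5, s6, s7} contains the accepting state s1.

Yes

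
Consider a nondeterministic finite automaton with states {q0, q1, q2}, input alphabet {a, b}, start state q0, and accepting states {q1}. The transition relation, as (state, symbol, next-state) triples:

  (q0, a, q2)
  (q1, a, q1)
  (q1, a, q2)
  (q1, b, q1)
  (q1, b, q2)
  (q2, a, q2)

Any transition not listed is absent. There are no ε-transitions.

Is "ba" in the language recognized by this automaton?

Start in {q0}.
Read 'b': q0→∅; now ∅.
The set is empty and remains empty for the remaining 1 symbol.
The final set ∅ contains no accepting state.

No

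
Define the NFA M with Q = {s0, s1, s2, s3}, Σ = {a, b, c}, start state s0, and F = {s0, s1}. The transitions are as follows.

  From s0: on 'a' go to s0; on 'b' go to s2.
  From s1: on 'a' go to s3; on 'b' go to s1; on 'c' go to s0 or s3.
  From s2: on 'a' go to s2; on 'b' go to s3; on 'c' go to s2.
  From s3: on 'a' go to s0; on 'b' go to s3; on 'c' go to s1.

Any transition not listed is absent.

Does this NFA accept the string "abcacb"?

No

Start in {s0}.
Read 'a': {s0} → {s0}.
Read 'b': {s0} → {s2}.
Read 'c': {s2} → {s2}.
Read 'a': {s2} → {s2}.
Read 'c': {s2} → {s2}.
Read 'b': {s2} → {s3}.
The final set {s3} contains no accepting state.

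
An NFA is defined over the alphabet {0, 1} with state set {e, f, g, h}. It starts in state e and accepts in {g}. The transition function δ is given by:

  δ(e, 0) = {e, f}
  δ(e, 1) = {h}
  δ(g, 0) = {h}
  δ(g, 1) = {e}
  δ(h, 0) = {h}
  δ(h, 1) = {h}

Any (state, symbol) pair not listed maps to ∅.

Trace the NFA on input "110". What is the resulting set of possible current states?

Start in {e}.
Read '1': {e} → {h}.
Read '1': {h} → {h}.
Read '0': {h} → {h}.

{h}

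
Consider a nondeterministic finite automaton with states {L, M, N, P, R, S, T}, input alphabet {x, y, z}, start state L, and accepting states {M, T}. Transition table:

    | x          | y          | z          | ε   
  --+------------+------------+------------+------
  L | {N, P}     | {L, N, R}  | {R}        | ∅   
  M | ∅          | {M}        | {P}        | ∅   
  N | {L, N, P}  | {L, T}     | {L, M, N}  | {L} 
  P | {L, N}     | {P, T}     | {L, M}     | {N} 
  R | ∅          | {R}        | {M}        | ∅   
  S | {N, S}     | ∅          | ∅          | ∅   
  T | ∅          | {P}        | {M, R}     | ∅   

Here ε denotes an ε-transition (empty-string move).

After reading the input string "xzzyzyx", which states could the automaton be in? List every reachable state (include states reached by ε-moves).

Start in {L}.
Read 'x': L→{N, P}; union {N, P}; ε-closure = {L, N, P}.
Read 'z': L→{R}, N→{L, M, N}, P→{L, M}; now {L, M, N, R}.
Read 'z': L→{R}, M→{P}, N→{L, M, N}, R→{M}; now {L, M, N, P, R}.
Read 'y': L→{L, N, R}, M→{M}, N→{L, T}, P→{P, T}, R→{R}; now {L, M, N, P, R, T}.
Read 'z': L→{R}, M→{P}, N→{L, M, N}, P→{L, M}, R→{M}, T→{M, R}; now {L, M, N, P, R}.
Read 'y': L→{L, N, R}, M→{M}, N→{L, T}, P→{P, T}, R→{R}; now {L, M, N, P, R, T}.
Read 'x': L→{N, P}, M→∅, N→{L, N, P}, P→{L, N}, R→∅, T→∅; now {L, N, P}.

{L, N, P}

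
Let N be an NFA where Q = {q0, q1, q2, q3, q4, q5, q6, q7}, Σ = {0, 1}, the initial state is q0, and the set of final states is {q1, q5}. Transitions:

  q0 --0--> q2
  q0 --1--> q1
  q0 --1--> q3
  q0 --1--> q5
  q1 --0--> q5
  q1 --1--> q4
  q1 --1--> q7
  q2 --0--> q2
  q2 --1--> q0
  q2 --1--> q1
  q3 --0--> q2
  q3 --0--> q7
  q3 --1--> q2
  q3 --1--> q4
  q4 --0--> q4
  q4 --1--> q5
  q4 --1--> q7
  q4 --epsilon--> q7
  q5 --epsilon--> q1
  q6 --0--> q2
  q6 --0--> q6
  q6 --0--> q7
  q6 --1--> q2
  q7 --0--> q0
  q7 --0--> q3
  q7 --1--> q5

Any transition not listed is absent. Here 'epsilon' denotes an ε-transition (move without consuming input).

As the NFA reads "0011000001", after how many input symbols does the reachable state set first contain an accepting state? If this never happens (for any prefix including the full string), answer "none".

3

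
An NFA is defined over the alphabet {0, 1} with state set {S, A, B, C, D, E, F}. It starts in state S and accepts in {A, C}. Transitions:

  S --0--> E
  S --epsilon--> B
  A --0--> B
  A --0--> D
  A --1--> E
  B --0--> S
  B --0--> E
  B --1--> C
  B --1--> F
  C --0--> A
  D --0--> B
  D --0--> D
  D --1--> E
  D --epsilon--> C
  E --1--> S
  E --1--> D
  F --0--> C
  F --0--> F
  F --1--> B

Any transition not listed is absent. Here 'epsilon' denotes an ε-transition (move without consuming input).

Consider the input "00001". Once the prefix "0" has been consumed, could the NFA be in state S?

Yes

Start: ε-closure({S}) = {S, B}.
Read '0': {S, B} → {S, B, E}.
State S is in {S, B, E}.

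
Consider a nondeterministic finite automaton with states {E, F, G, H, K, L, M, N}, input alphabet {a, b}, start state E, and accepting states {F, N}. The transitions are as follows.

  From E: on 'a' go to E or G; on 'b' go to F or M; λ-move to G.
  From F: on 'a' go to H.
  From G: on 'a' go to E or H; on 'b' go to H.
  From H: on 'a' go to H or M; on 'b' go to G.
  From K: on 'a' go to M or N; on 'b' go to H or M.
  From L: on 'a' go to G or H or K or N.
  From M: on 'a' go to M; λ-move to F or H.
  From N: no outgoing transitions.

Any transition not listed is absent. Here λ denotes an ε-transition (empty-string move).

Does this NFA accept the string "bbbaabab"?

Start: ε-closure({E}) = {E, G}.
Read 'b': {E, G} → {F, H, M}.
Read 'b': {F, H, M} → {G}.
Read 'b': {G} → {H}.
Read 'a': {H} → {F, H, M}.
Read 'a': {F, H, M} → {F, H, M}.
Read 'b': {F, H, M} → {G}.
Read 'a': {G} → {E, G, H}.
Read 'b': {E, G, H} → {F, G, H, M}.
The final set {F, G, H, M} contains the accepting state F.

Yes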